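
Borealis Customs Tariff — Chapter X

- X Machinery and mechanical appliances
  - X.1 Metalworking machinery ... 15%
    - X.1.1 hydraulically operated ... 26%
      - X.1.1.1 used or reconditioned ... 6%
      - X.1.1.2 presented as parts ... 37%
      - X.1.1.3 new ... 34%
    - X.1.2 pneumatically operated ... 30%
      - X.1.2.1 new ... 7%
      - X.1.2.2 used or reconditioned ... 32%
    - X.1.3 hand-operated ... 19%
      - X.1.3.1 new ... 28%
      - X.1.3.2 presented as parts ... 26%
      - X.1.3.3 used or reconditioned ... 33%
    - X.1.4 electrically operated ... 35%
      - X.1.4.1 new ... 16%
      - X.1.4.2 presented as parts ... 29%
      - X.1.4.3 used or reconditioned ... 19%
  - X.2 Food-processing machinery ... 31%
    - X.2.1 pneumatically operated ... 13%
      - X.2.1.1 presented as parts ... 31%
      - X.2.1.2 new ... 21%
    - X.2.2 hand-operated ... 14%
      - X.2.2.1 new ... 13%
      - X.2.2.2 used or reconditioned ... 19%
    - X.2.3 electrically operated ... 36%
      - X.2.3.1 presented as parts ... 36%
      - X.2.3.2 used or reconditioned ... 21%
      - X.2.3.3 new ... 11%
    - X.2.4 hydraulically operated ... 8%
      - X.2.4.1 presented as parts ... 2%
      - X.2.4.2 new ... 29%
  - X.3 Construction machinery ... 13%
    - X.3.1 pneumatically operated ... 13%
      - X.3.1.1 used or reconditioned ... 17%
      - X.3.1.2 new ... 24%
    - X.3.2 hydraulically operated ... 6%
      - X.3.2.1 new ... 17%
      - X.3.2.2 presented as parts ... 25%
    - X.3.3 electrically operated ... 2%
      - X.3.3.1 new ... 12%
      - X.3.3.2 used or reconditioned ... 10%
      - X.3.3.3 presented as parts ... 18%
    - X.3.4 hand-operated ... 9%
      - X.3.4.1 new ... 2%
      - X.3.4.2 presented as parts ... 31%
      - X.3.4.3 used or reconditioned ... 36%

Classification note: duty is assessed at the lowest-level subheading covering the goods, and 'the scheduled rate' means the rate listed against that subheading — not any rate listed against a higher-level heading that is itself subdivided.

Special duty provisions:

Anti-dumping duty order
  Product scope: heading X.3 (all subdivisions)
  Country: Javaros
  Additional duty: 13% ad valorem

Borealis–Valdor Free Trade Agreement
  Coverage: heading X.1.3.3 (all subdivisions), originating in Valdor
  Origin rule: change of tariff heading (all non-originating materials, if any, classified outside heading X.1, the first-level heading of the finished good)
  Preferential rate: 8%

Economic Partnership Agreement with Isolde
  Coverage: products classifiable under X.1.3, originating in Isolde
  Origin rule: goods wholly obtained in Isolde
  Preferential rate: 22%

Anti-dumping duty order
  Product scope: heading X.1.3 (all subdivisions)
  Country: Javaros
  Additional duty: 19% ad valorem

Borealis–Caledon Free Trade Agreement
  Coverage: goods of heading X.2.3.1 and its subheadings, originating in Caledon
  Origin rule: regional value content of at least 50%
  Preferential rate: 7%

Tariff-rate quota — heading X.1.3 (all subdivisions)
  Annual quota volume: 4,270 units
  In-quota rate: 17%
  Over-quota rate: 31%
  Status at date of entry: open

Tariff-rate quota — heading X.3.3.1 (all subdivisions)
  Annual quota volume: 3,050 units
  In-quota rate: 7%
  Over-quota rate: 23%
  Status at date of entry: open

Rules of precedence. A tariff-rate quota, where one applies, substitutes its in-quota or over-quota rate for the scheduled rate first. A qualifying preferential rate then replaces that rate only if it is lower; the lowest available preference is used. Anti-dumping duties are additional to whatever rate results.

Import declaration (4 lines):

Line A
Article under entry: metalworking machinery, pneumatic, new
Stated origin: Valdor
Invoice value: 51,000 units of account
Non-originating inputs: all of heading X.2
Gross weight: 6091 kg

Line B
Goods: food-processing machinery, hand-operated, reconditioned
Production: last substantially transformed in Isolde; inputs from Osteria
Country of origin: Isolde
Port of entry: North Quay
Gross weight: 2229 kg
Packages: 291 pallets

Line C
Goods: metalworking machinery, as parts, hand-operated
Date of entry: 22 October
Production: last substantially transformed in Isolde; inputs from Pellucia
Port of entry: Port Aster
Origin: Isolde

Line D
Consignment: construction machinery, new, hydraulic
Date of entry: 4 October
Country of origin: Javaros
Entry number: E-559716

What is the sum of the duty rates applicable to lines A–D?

Line A: metalworking → X.1; pneumatic → X.1.2; new → X.1.2.1. Scheduled 7%. Valdor agreement on X.1.3.3: X.1.2.1 not covered. → 7%.
Line B: food-processing → X.2; hand-operated → X.2.2; reconditioned → X.2.2.2. Scheduled 19%. Isolde agreement on X.1.3: X.2.2.2 not covered. → 19%.
Line C: metalworking → X.1; hand-operated → X.1.3; as parts → X.1.3.2. Scheduled 26%. quota on X.1.3 open → in-quota 17%; Isolde agreement on X.1.3: not wholly obtained. → 17%.
Line D: construction → X.3; hydraulic → X.3.2; new → X.3.2.1. Scheduled 17%. anti-dumping (Javaros, X.3): +13%; total 17% + 13% = 30%. → 30%.
Sum: 7% + 19% + 17% + 30% = 73%.

73%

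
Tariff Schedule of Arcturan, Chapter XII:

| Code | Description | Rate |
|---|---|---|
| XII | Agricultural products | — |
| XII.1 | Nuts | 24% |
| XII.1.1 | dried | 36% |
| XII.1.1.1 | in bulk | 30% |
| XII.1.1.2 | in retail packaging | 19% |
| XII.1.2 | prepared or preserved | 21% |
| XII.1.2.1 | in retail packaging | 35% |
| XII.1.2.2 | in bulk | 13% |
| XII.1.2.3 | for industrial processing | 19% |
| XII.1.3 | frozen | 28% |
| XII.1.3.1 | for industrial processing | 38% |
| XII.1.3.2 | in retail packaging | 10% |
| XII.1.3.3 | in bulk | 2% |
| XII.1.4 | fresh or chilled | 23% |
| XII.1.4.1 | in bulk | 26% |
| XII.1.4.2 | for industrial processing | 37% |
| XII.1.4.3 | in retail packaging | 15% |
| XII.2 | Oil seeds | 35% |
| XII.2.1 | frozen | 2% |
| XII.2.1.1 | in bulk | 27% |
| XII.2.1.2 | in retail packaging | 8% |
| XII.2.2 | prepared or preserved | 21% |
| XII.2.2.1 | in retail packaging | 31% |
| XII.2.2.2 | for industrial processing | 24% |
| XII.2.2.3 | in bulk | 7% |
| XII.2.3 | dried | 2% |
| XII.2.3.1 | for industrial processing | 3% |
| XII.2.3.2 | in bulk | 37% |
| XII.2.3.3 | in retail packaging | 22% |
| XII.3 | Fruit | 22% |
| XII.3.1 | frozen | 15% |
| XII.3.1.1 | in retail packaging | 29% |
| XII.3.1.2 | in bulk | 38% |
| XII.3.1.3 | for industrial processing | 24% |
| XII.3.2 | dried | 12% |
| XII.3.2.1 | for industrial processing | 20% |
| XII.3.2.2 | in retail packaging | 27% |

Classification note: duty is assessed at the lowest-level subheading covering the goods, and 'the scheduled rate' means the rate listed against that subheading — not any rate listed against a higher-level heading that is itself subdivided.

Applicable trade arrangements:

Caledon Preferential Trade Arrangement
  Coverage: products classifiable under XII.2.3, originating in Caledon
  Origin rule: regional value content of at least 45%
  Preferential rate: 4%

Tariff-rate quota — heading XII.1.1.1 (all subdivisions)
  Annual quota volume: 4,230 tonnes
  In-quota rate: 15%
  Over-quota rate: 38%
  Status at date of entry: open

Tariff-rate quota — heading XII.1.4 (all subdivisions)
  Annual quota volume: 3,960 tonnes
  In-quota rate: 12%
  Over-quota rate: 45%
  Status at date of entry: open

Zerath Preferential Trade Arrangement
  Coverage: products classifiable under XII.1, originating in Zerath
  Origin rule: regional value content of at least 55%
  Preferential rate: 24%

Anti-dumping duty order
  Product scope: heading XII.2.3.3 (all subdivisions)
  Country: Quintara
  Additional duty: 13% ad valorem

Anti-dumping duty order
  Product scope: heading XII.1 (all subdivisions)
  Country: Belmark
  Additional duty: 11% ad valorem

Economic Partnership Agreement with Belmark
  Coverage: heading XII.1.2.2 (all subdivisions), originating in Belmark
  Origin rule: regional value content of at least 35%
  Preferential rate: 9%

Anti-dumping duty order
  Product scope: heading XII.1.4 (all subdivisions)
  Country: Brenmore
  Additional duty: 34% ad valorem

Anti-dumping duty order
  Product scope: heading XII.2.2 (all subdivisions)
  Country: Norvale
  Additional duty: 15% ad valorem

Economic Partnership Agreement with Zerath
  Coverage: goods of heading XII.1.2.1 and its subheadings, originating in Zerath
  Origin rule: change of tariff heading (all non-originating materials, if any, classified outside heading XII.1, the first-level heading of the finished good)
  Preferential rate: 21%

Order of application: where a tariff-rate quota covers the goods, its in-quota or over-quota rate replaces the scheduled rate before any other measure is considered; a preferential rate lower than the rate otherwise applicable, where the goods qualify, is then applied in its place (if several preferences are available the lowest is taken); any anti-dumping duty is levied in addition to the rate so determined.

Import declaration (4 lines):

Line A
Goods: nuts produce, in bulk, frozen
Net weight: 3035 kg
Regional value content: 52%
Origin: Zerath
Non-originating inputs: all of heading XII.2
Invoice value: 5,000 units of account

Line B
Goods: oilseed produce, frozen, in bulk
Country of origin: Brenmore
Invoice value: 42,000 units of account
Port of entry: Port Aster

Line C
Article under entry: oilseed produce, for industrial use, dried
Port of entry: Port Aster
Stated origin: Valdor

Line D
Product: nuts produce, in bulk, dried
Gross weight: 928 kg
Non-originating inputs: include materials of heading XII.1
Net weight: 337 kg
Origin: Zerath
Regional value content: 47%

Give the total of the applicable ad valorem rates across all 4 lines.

47%

Line A: nuts → XII.1; frozen → XII.1.3; in bulk → XII.1.3.3. Scheduled 2%. Zerath agreement on XII.1: RVC < 55%; Zerath agreement on XII.1.2.1: XII.1.3.3 not covered. → 2%.
Line B: oilseed → XII.2; frozen → XII.2.1; in bulk → XII.2.1.1. Scheduled 27%. No special measure applies. → 27%.
Line C: oilseed → XII.2; dried → XII.2.3; for industrial use → XII.2.3.1. Scheduled 3%. No special measure applies. → 3%.
Line D: nuts → XII.1; dried → XII.1.1; in bulk → XII.1.1.1. Scheduled 30%. quota on XII.1.1.1 open → in-quota 15%; Zerath agreement on XII.1: RVC < 55%; Zerath agreement on XII.1.2.1: XII.1.1.1 not covered. → 15%.
Sum: 2% + 27% + 3% + 15% = 47%.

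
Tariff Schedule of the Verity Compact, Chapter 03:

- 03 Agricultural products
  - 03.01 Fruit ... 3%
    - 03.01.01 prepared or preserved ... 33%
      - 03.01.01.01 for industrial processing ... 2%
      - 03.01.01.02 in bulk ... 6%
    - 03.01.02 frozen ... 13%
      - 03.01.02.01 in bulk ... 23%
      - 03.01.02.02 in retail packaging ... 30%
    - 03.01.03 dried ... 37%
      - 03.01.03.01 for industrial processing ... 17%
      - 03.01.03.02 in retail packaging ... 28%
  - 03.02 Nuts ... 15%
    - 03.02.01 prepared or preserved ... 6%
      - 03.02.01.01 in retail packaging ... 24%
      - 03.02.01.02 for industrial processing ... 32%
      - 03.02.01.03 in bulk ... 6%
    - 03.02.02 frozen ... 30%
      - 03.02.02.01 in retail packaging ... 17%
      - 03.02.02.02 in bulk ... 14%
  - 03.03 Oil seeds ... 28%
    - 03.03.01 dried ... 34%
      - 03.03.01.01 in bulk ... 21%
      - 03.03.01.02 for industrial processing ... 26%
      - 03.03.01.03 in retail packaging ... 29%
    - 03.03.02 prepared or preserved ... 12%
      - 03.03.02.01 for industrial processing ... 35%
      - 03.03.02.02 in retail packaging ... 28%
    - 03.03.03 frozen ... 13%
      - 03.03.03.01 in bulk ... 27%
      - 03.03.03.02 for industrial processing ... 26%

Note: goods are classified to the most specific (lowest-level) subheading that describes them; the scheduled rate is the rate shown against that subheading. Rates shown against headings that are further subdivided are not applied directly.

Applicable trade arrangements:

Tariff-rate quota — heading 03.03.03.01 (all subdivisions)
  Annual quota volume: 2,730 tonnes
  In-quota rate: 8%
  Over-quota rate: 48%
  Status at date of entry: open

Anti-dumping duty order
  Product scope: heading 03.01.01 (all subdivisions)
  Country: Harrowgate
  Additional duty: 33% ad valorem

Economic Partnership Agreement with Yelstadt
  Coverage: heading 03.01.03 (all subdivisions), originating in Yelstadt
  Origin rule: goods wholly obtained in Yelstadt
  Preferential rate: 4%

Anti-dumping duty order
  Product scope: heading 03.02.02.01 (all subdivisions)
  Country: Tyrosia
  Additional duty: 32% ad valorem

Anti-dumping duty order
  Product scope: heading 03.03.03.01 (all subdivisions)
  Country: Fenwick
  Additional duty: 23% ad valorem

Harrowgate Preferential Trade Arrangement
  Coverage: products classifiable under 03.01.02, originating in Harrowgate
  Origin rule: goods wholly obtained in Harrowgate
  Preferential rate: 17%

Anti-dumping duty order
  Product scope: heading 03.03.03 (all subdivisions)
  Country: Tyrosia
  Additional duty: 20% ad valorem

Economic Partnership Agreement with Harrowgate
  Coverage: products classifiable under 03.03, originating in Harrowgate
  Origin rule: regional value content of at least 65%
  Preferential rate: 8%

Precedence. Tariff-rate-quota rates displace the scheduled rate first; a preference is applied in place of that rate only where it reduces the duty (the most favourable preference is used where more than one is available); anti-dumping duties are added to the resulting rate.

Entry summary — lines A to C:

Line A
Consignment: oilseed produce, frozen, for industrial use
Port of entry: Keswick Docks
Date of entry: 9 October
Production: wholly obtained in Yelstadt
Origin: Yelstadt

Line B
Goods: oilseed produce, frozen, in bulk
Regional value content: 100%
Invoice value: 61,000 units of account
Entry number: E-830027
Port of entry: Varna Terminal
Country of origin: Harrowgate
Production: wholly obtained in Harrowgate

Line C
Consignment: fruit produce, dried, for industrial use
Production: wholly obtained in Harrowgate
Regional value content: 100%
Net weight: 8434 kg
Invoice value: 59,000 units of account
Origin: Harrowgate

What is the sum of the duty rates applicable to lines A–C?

Line A: oilseed → 03.03; frozen → 03.03.03; for industrial use → 03.03.03.02. Scheduled 26%. Yelstadt agreement on 03.01.03: 03.03.03.02 not covered. → 26%.
Line B: oilseed → 03.03; frozen → 03.03.03; in bulk → 03.03.03.01. Scheduled 27%. quota on 03.03.03.01 open → in-quota 8%; Harrowgate agreement on 03.01.02: 03.03.03.01 not covered; Harrowgate agreement on 03.03: RVC ≥ 65% → 8% available; preference 8% not lower than 8% → no reduction. → 8%.
Line C: fruit → 03.01; dried → 03.01.03; for industrial use → 03.01.03.01. Scheduled 17%. Harrowgate agreement on 03.01.02: 03.01.03.01 not covered; Harrowgate agreement on 03.03: 03.01.03.01 not covered. → 17%.
Sum: 26% + 8% + 17% = 51%.

51%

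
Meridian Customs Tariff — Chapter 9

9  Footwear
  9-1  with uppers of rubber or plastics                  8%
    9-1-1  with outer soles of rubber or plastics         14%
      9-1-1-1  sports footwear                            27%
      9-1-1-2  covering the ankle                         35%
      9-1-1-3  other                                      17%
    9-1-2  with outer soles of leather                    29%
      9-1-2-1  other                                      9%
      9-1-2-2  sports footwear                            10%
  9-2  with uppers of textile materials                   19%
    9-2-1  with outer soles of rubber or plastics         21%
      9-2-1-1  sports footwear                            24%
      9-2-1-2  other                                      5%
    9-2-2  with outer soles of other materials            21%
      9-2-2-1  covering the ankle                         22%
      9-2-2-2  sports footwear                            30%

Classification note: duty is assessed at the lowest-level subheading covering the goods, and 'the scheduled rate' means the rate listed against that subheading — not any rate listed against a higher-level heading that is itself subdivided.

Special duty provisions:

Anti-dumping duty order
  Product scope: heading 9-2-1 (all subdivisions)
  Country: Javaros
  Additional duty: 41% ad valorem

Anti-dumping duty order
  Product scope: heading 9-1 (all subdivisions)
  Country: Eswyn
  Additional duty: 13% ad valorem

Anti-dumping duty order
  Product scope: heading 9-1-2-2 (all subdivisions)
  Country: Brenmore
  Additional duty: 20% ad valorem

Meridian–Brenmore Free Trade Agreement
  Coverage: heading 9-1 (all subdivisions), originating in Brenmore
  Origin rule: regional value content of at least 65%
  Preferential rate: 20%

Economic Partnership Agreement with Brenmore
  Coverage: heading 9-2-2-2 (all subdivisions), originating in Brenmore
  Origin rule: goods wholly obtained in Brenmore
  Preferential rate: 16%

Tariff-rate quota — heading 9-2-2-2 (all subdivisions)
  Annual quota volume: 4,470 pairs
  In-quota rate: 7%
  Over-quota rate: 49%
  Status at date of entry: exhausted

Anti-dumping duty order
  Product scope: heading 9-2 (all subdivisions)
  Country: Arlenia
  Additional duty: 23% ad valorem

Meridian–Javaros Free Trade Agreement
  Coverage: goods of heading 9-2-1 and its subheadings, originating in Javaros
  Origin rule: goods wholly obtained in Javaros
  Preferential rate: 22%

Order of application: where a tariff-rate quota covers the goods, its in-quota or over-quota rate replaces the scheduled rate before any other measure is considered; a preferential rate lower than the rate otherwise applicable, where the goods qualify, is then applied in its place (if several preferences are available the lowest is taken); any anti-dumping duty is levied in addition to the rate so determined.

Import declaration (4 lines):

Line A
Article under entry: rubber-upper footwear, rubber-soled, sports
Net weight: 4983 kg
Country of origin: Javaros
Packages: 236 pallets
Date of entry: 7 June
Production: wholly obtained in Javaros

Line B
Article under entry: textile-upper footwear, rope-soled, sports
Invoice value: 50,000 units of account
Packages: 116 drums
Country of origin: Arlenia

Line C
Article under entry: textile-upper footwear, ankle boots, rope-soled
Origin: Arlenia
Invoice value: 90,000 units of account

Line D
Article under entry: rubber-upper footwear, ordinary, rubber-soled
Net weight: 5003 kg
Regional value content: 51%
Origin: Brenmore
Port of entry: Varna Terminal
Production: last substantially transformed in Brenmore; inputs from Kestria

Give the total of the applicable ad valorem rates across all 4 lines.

Line A: rubber-upper → 9-1; rubber-soled → 9-1-1; sports → 9-1-1-1. Scheduled 27%. Javaros agreement on 9-2-1: 9-1-1-1 not covered. → 27%.
Line B: textile-upper → 9-2; rope-soled → 9-2-2; sports → 9-2-2-2. Scheduled 30%. quota on 9-2-2-2 exhausted → over-quota 49%; anti-dumping (Arlenia, 9-2): +23%; total 49% + 23% = 72%. → 72%.
Line C: textile-upper → 9-2; rope-soled → 9-2-2; ankle boots → 9-2-2-1. Scheduled 22%. anti-dumping (Arlenia, 9-2): +23%; total 22% + 23% = 45%. → 45%.
Line D: rubber-upper → 9-1; rubber-soled → 9-1-1; ordinary → 9-1-1-3. Scheduled 17%. Brenmore agreement on 9-1: RVC < 65%; Brenmore agreement on 9-2-2-2: 9-1-1-3 not covered. → 17%.
Sum: 27% + 72% + 45% + 17% = 161%.

161%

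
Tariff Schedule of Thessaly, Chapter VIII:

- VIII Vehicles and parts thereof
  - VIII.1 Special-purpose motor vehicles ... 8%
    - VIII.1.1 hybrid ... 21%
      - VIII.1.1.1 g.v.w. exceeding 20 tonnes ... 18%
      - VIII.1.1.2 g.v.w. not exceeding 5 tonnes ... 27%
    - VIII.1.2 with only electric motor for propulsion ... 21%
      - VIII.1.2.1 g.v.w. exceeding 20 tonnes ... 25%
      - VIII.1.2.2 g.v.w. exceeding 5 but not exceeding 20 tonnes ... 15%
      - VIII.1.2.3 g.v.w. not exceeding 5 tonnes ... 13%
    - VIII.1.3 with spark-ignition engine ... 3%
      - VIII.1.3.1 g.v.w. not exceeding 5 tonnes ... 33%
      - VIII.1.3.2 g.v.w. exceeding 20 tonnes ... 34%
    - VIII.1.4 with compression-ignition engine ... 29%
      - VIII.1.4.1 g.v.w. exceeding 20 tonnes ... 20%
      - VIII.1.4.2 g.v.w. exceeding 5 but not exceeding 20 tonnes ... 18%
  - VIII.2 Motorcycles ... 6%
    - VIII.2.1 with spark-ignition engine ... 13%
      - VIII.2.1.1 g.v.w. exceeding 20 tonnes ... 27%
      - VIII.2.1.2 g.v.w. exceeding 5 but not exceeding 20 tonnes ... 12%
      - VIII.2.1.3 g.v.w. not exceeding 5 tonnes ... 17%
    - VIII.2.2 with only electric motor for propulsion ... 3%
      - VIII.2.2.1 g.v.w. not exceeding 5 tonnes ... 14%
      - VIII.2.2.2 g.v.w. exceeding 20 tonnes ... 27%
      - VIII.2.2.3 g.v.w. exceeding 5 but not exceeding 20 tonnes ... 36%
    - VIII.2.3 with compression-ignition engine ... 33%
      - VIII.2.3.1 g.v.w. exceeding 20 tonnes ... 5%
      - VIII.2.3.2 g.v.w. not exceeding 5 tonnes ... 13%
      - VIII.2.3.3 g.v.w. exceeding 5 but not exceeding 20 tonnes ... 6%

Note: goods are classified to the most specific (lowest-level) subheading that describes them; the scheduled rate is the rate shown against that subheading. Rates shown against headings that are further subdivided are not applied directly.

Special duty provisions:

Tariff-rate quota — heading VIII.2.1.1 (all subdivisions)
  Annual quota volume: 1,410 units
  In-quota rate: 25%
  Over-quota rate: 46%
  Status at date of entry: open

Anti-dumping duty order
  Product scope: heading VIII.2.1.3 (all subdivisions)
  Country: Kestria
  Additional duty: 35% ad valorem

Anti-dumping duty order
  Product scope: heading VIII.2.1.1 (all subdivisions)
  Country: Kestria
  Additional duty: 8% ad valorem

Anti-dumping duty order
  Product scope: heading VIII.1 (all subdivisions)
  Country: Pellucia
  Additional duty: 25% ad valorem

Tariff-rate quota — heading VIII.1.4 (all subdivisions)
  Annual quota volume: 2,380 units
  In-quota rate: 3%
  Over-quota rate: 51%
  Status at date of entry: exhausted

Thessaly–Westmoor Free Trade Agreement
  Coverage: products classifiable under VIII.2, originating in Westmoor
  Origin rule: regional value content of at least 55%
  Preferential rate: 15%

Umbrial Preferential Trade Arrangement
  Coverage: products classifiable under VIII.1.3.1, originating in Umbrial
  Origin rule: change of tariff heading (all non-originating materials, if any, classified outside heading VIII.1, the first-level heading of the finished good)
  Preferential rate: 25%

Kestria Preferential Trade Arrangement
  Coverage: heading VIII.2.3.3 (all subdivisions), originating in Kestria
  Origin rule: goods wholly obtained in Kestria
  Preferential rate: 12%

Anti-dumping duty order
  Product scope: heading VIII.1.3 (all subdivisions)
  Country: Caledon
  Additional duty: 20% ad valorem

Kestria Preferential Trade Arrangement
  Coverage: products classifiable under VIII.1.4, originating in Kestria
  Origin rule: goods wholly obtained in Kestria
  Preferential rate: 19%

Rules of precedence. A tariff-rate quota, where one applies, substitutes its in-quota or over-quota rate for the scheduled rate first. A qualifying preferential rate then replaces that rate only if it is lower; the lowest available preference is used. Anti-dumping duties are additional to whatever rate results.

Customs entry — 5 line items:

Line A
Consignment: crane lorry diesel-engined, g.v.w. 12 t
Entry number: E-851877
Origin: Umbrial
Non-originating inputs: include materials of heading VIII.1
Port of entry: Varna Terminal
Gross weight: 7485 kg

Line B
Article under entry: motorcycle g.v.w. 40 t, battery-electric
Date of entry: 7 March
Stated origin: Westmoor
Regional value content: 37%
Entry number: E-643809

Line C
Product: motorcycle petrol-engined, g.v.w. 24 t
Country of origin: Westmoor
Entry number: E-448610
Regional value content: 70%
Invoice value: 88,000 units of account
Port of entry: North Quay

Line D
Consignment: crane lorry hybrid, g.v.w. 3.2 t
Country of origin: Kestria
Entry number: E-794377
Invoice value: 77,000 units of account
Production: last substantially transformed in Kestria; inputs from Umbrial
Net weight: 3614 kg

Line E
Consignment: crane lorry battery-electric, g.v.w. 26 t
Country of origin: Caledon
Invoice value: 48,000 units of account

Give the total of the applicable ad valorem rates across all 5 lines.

Line A: crane lorry → VIII.1; diesel-engined → VIII.1.4; g.v.w. 12 t → VIII.1.4.2. Scheduled 18%. quota on VIII.1.4 exhausted → over-quota 51%; Umbrial agreement on VIII.1.3.1: VIII.1.4.2 not covered. → 51%.
Line B: motorcycle → VIII.2; battery-electric → VIII.2.2; g.v.w. 40 t → VIII.2.2.2. Scheduled 27%. Westmoor agreement on VIII.2: RVC < 55%. → 27%.
Line C: motorcycle → VIII.2; petrol-engined → VIII.2.1; g.v.w. 24 t → VIII.2.1.1. Scheduled 27%. quota on VIII.2.1.1 open → in-quota 25%; Westmoor agreement on VIII.2: RVC ≥ 55% → 15% available; preferential 15%. → 15%.
Line D: crane lorry → VIII.1; hybrid → VIII.1.1; g.v.w. 3.2 t → VIII.1.1.2. Scheduled 27%. Kestria agreement on VIII.2.3.3: VIII.1.1.2 not covered; Kestria agreement on VIII.1.4: VIII.1.1.2 not covered. → 27%.
Line E: crane lorry → VIII.1; battery-electric → VIII.1.2; g.v.w. 26 t → VIII.1.2.1. Scheduled 25%. No special measure applies. → 25%.
Sum: 51% + 27% + 15% + 27% + 25% = 145%.

145%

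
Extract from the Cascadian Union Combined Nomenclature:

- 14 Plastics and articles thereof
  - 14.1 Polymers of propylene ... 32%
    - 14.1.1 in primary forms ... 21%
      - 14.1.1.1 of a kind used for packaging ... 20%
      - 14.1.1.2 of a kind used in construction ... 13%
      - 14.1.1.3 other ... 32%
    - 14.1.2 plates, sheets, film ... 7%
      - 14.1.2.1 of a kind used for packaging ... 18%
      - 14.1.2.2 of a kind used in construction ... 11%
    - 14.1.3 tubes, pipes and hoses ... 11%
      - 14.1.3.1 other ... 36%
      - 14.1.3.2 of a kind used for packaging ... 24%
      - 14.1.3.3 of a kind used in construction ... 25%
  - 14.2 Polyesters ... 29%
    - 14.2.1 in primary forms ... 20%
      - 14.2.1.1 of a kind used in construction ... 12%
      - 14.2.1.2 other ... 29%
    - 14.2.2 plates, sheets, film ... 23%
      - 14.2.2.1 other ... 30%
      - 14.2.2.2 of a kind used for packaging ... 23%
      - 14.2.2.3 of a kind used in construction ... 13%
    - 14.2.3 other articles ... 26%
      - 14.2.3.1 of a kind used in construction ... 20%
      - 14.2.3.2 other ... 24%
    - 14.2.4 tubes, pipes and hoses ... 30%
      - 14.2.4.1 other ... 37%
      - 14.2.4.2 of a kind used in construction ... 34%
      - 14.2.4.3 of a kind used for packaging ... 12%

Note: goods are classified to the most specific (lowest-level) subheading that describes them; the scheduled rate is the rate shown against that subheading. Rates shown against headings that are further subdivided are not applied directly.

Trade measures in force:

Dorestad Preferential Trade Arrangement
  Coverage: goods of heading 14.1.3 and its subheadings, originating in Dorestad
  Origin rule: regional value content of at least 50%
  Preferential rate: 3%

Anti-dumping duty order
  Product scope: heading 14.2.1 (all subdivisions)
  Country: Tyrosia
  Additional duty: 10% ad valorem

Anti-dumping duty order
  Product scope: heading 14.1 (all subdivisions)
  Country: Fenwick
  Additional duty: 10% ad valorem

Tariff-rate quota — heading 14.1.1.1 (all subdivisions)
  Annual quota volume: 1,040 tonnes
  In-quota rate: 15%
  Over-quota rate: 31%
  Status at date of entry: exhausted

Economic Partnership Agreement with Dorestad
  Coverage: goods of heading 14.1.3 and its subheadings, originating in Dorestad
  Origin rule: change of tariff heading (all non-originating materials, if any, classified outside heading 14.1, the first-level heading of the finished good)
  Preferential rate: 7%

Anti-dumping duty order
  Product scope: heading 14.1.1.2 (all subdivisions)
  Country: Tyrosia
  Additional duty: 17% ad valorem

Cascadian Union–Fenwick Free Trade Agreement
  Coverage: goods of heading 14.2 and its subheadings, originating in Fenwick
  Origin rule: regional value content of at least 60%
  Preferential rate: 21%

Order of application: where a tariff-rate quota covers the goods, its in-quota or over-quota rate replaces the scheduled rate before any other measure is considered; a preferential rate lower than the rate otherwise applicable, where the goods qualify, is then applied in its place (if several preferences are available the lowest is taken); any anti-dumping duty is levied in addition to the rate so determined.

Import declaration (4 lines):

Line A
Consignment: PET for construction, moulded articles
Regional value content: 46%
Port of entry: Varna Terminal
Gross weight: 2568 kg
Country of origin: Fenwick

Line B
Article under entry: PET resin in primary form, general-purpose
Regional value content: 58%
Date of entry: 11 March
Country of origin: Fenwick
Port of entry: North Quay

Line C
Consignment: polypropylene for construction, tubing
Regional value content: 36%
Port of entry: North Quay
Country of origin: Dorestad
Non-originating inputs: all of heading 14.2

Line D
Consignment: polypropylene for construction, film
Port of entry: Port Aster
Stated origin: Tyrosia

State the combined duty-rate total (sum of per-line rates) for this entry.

67%

Line A: PET → 14.2; moulded articles → 14.2.3; for construction → 14.2.3.1. Scheduled 20%. Fenwick agreement on 14.2: RVC < 60%. → 20%.
Line B: PET → 14.2; resin in primary form → 14.2.1; general-purpose → 14.2.1.2. Scheduled 29%. Fenwick agreement on 14.2: RVC < 60%. → 29%.
Line C: polypropylene → 14.1; tubing → 14.1.3; for construction → 14.1.3.3. Scheduled 25%. Dorestad agreement on 14.1.3: RVC < 50%; Dorestad agreement on 14.1.3: CTH met → 7% available; preferential 7%. → 7%.
Line D: polypropylene → 14.1; film → 14.1.2; for construction → 14.1.2.2. Scheduled 11%. No special measure applies. → 11%.
Sum: 20% + 29% + 7% + 11% = 67%.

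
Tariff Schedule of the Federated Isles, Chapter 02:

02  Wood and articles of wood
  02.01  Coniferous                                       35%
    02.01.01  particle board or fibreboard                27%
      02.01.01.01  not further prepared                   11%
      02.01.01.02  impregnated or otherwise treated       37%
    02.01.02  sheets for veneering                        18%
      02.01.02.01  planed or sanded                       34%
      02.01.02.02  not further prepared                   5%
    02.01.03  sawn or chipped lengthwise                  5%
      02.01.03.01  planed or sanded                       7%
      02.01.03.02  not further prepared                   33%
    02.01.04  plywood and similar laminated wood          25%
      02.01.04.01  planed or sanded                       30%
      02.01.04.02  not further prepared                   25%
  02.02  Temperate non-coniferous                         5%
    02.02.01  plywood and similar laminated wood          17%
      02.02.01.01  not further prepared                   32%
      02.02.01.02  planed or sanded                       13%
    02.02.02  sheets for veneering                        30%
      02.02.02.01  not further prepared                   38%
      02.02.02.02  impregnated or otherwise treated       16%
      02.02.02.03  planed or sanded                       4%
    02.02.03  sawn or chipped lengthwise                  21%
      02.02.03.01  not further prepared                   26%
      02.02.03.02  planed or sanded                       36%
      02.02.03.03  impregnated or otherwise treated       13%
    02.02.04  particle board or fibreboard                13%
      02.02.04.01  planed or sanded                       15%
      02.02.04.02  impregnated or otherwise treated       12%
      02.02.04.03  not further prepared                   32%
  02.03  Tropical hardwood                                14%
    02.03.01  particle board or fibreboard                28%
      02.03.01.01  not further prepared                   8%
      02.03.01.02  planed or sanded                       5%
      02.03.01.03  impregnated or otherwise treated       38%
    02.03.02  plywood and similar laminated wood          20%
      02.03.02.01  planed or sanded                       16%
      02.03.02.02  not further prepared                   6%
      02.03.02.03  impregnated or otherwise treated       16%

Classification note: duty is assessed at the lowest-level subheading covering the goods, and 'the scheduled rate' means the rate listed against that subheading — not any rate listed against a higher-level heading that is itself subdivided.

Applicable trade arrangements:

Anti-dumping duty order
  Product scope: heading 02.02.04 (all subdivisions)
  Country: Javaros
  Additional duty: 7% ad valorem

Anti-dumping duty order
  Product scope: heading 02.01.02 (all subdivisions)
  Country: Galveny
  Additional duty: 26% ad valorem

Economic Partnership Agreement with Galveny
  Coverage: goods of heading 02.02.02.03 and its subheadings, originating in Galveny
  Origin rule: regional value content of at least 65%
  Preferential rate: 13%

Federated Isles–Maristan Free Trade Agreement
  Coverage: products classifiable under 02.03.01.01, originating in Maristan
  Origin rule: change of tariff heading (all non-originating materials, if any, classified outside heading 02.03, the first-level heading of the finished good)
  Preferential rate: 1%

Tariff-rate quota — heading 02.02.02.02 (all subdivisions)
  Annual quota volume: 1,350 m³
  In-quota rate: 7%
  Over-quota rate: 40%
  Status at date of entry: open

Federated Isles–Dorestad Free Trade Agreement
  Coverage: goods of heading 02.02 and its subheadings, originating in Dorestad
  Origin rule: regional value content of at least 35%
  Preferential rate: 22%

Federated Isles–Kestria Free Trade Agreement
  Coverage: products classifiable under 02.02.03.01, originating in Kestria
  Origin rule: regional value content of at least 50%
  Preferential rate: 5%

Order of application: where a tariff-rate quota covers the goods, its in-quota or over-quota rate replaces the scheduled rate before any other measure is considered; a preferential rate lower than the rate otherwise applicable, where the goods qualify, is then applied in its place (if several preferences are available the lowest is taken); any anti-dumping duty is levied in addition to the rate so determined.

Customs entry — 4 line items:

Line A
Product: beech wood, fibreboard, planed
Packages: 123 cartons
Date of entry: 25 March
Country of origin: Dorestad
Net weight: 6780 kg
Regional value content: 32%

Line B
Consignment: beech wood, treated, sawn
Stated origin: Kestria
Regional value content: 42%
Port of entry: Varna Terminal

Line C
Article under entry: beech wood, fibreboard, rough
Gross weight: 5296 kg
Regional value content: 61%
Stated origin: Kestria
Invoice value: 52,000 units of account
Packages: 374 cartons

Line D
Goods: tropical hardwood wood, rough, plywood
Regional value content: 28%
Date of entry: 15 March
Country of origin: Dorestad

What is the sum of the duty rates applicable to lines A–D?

66%

Line A: beech → 02.02; fibreboard → 02.02.04; planed → 02.02.04.01. Scheduled 15%. Dorestad agreement on 02.02: RVC < 35%. → 15%.
Line B: beech → 02.02; sawn → 02.02.03; treated → 02.02.03.03. Scheduled 13%. Kestria agreement on 02.02.03.01: 02.02.03.03 not covered. → 13%.
Line C: beech → 02.02; fibreboard → 02.02.04; rough → 02.02.04.03. Scheduled 32%. Kestria agreement on 02.02.03.01: 02.02.04.03 not covered. → 32%.
Line D: tropical hardwood → 02.03; plywood → 02.03.02; rough → 02.03.02.02. Scheduled 6%. Dorestad agreement on 02.02: 02.03.02.02 not covered. → 6%.
Sum: 15% + 13% + 32% + 6% = 66%.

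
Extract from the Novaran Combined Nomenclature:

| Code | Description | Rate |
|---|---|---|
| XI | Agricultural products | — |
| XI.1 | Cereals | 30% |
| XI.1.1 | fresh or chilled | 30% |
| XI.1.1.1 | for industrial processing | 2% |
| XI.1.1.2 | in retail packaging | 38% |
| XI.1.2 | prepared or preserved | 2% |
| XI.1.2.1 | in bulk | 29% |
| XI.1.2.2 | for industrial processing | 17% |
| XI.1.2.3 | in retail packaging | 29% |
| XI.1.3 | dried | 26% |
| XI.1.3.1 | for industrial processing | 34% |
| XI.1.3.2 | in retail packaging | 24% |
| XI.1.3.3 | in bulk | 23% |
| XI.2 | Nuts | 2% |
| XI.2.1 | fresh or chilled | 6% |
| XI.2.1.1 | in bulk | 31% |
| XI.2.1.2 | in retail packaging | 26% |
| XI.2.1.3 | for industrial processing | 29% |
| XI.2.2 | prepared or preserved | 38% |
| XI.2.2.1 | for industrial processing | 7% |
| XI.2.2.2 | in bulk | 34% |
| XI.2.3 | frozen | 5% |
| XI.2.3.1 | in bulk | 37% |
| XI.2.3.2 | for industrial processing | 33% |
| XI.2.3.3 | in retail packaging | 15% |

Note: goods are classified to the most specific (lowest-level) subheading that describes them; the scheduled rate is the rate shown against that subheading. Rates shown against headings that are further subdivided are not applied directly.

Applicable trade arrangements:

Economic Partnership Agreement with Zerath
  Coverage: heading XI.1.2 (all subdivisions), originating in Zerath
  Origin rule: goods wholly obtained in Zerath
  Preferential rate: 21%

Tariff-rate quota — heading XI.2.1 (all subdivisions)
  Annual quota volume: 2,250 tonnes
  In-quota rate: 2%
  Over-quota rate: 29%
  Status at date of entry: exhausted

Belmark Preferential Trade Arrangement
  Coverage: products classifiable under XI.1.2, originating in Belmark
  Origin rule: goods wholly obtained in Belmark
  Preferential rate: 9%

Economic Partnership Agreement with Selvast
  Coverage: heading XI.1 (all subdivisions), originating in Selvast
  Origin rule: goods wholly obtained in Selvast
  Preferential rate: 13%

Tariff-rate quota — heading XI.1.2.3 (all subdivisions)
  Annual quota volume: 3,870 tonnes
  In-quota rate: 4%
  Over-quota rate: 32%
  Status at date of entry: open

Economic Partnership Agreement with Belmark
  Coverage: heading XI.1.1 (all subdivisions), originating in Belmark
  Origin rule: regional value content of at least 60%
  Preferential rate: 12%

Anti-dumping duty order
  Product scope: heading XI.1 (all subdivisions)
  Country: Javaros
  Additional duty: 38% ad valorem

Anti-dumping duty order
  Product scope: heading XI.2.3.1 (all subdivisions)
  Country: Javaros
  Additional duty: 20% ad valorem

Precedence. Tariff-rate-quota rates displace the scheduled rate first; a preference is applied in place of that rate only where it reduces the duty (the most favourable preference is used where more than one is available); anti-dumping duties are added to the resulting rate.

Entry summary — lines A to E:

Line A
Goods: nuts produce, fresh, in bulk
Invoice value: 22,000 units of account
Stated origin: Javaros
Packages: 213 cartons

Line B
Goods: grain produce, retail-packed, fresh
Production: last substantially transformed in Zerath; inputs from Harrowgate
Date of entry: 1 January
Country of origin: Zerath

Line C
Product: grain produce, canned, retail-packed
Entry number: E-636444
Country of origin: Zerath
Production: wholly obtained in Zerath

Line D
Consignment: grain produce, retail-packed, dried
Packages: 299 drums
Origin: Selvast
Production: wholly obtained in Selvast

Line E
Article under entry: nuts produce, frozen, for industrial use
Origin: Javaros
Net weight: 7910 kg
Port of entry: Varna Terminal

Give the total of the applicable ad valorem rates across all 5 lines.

Line A: nuts → XI.2; fresh → XI.2.1; in bulk → XI.2.1.1. Scheduled 31%. quota on XI.2.1 exhausted → over-quota 29%. → 29%.
Line B: grain → XI.1; fresh → XI.1.1; retail-packed → XI.1.1.2. Scheduled 38%. Zerath agreement on XI.1.2: XI.1.1.2 not covered. → 38%.
Line C: grain → XI.1; canned → XI.1.2; retail-packed → XI.1.2.3. Scheduled 29%. quota on XI.1.2.3 open → in-quota 4%; Zerath agreement on XI.1.2: wholly obtained → 21% available; preference 21% not lower than 4% → no reduction. → 4%.
Line D: grain → XI.1; dried → XI.1.3; retail-packed → XI.1.3.2. Scheduled 24%. Selvast agreement on XI.1: wholly obtained → 13% available; preferential 13%. → 13%.
Line E: nuts → XI.2; frozen → XI.2.3; for industrial use → XI.2.3.2. Scheduled 33%. No special measure applies. → 33%.
Sum: 29% + 38% + 4% + 13% + 33% = 117%.

117%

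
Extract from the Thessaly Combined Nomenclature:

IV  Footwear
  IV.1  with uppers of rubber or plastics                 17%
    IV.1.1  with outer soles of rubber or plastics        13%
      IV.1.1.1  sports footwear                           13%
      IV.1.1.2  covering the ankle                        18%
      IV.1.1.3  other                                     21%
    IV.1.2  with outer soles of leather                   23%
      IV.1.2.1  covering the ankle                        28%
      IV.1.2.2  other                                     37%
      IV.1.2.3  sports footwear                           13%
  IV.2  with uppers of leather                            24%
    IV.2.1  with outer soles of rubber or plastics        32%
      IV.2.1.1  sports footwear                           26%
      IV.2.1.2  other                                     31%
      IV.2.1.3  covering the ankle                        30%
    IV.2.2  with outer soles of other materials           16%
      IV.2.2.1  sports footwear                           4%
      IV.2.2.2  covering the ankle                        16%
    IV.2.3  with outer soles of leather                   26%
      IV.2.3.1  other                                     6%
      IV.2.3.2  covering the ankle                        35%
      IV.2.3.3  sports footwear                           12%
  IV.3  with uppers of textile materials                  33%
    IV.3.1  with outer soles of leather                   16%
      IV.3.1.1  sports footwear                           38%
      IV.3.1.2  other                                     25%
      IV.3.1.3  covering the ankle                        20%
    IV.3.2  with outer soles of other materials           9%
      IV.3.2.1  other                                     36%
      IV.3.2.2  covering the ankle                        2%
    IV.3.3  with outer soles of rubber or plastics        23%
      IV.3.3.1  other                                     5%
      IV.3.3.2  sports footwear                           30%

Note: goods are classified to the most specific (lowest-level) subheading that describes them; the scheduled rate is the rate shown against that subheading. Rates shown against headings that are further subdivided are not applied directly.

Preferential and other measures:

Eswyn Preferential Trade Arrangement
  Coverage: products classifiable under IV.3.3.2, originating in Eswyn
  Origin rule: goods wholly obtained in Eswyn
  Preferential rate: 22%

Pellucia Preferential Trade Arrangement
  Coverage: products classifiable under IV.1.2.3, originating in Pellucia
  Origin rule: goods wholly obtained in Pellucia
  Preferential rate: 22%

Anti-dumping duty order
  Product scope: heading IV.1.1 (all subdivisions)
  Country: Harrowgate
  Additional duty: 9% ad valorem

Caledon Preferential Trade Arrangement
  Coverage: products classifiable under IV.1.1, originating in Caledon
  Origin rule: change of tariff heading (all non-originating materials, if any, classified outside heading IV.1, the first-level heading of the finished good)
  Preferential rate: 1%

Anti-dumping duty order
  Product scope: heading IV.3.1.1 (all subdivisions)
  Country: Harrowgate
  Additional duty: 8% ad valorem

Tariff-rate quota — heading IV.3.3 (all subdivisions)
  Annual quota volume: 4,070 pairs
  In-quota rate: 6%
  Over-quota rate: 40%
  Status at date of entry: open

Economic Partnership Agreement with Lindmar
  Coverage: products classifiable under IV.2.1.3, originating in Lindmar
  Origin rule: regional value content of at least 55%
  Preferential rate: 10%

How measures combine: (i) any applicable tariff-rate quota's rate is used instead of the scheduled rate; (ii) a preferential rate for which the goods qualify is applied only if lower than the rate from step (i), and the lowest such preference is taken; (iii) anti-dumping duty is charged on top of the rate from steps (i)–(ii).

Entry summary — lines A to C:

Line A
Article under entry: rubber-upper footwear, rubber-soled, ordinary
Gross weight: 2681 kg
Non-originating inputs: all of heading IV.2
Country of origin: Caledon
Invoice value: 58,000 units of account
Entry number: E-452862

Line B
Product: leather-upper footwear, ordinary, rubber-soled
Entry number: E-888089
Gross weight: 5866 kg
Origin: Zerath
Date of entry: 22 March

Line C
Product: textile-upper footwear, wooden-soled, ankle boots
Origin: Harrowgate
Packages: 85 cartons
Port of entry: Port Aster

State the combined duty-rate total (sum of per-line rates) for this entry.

Line A: rubber-upper → IV.1; rubber-soled → IV.1.1; ordinary → IV.1.1.3. Scheduled 21%. Caledon agreement on IV.1.1: CTH met → 1% available; preferential 1%. → 1%.
Line B: leather-upper → IV.2; rubber-soled → IV.2.1; ordinary → IV.2.1.2. Scheduled 31%. No special measure applies. → 31%.
Line C: textile-upper → IV.3; wooden-soled → IV.3.2; ankle boots → IV.3.2.2. Scheduled 2%. No special measure applies. → 2%.
Sum: 1% + 31% + 2% = 34%.

34%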